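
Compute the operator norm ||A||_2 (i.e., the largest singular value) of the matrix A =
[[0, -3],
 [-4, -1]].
||A||_2 = sqrt(18) ≈ 4.2426 (= sqrt(largest eigenvalue of A^T A))

||A||_2 = sigma_max(A) = sqrt(lambda_max(A^T A)). Form the symmetric matrix M = A^T A =
[[16, 4],
 [4, 10]].
Its characteristic polynomial (trace, determinant of M give the coefficients) is
  p(λ) = det(λ I - M) = λ^2 - 26λ + 144.
For λ^2 - 26λ + 144 the discriminant is 100. It is a perfect square (10^2), so the roots are rational: λ = (26 ± 10)/2 = 18, 8.
So the eigenvalues of A^T A are ≈ 8, 18 (all ≥ 0, as they must be for A^T A). The largest is λ_max = 18, hence ||A||_2 = sqrt(λ_max) = sqrt(18) ≈ 4.2426.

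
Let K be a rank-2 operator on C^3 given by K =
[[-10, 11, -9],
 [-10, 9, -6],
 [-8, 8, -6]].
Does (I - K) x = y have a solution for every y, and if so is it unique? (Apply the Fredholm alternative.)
(I - K) is invertible (det(I - K) = 10 ≠ 0), so for every y in C^3 the equation (I - K) x = y has a unique solution.

K has rank 2 and factors as K = U V^T = u1 v1^T + u2 v2^T with u1 = (-3, -2, -2), v1 = (2, -3, 3), u2 = (-2, -3, -2), v2 = (2, -1, 0) (multiplying out reproduces the displayed K). The nonzero eigenvalues of U V^T coincide with those of the 2 x 2 matrix G = V^T U = [[v1·u1, v1·u2], [v2·u1, v2·u2]] = [[-6, -1], [-4, -1]], and by the Sylvester determinant identity det(I_3 - U V^T) = det(I_2 - V^T U) = det([[7, 1], [4, 2]]) = (7)(2) - (1)(4) = 10. (Direct check: I - K =
[[11, -11, 9],
 [10, -8, 6],
 [8, -8, 7]]
has determinant 10.) The finite-dimensional Fredholm alternative says: either (I - K) is invertible, or ker(I - K) ≠ {0} and then range(I - K) = ker((I - K)^*)^⊥, with dim ker(I - K) = dim ker((I - K)^*). Since det(I - K) ≠ 0, 1 is not an eigenvalue of K and ker(I - K) = {0}, so we are in the first case: for every y there is a unique x = (I - K)^(-1) y. (Explicitly, by the Woodbury identity, (I - U V^T)^(-1) = I + U (I_2 - G)^(-1) V^T.)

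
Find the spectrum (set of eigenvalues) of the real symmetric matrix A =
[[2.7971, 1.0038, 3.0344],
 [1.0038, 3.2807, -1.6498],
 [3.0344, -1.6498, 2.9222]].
sigma(A) ≈ {-1, 4, 6}

A is real symmetric, so its spectrum consists of real eigenvalues. Expanding the characteristic polynomial of the displayed matrix gives
  det(λ I - A) = p(λ) = λ^3 + (-9)λ^2 + (14)λ + (24).
Solving p(λ) = 0 yields eigenvalues ≈ -1, 4, 6. (A is shown rounded to 4 decimals, so these recover the underlying integer eigenvalues to within that precision.)
Verification: the trace of A = 9 equals the sum of eigenvalues 9, and det(A) ≈ -24.0000 matches the eigenvalue product -24.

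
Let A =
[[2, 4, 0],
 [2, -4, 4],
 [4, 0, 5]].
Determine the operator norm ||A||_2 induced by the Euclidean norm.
||A||_2 ≈ 8.1684 (= sqrt(largest eigenvalue of A^T A))

||A||_2 = sigma_max(A) = sqrt(lambda_max(A^T A)). Form the symmetric matrix M = A^T A =
[[24, 0, 28],
 [0, 32, -16],
 [28, -16, 41]].
Its characteristic polynomial (trace, sum of principal 2x2 minors, determinant of M give the coefficients) is
  p(λ) = det(λ I - M) = λ^3 - 97λ^2 + 2024λ - 256.
No integer candidate from the rational root theorem (±divisors of 256) is a root, so the roots are irrational. The cubic discriminant is Δ = 5347137088 > 0, so there are three distinct real roots. p(0) = -256 and p(1) = 1672 have opposite signs, so a root lies in (0, 1); Newton's method refines it to λ ≈ 0.1273. p(30) = 164 and p(31) = -938 have opposite signs, so a root lies in (30, 31); Newton's method refines it to λ ≈ 30.1495. p(66) = -1708 and p(67) = 682 have opposite signs, so a root lies in (66, 67); Newton's method refines it to λ ≈ 66.7232. Check (Vieta): the three roots sum to 97, matching tr M = 97.
So the eigenvalues of A^T A are ≈ 0.1273, 30.1495, 66.7232 (all ≥ 0, as they must be for A^T A). The largest is λ_max ≈ 66.7232, hence ||A||_2 = sqrt(λ_max) ≈ 8.1684.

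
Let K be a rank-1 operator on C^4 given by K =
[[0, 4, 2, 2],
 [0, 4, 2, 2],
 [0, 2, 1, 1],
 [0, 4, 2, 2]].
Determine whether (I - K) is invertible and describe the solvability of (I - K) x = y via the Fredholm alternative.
(I - K) is invertible (det(I - K) = -6 ≠ 0), so for every y in C^4 the equation (I - K) x = y has a unique solution.

K has rank 1, so it is an outer product K = u v^T: every row of K is a multiple of one row vector. Reading off the entries, u = (2, 2, 1, 2) and v = (0, 2, 1, 1) (row i of K equals u_i·v^T). A rank-one matrix u v^T satisfies K u = u (v·u) and kills the (3)-dimensional subspace v^⊥, so its characteristic polynomial is lambda^3 (lambda - v·u) with v·u = tr K = 7. Hence the eigenvalues of I - K are 1 (multiplicity 3) and 1 - (7) = -6, so det(I - K) = -6. (Direct check: I - K =
[[1, -4, -2, -2],
 [0, -3, -2, -2],
 [0, -2, 0, -1],
 [0, -4, -2, -1]]
has determinant -6.) The finite-dimensional Fredholm alternative says: either (I - K) is invertible, or ker(I - K) ≠ {0} and then range(I - K) = ker((I - K)^*)^⊥, with dim ker(I - K) = dim ker((I - K)^*). Since det(I - K) ≠ 0, 1 is not an eigenvalue of K and ker(I - K) = {0}, so we are in the first case: for every y there is a unique x = (I - K)^(-1) y. Explicitly, by the Sherman–Morrison formula, (I - u v^T)^(-1) = I + u v^T/(1 - v·u), i.e. (I - K)^(-1) = I + K/(-6).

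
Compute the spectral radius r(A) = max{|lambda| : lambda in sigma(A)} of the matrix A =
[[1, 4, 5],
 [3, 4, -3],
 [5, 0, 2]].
r(A) ≈ 5.9778

The eigenvalues of A are the roots of its characteristic polynomial. With M = A (coefficients from the trace, the sum of principal 2x2 minors, and det A):
  p(λ) = det(λ I - M) = λ^3 - 7λ^2 - 23λ + 176.
No integer candidate from the rational root theorem (±divisors of 176) is a root, so the roots are irrational. The cubic discriminant is Δ = -10243 < 0, so there is one real root and a complex-conjugate pair. p(-5) = -9 and p(-4) = 92 have opposite signs, so a root lies in (-5, -4); Newton's method refines it to λ ≈ -4.9252. Dividing out (λ - (-4.9252)) leaves approximately λ^2 - 11.9252λ + 35.7344. For λ^2 - 11.9252λ + 35.7344 the discriminant is -0.7267. It is negative, so the remaining roots are the complex-conjugate pair λ ≈ 5.9626 ± 0.4262i. Their product equals the constant term, so |λ|^2 ≈ 35.7344 and |λ| ≈ 5.9778.
Thus the eigenvalues (to 4 decimals) are -4.9252 (modulus 4.9252); 5.9626 ± 0.4262i (modulus 5.9778). The spectral radius is the largest modulus: r(A) ≈ 5.9778. (Cross-check: r(A) ≤ ||A||_2 ≈ 7.4302; equality holds whenever A is normal, though it can also hold for some non-normal A.)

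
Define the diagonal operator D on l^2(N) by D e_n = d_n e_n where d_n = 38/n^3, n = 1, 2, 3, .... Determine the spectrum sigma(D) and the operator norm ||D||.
sigma(D) = {38/n^3 : n ≥ 1} ∪ {0}; ||D|| = 38

A bounded diagonal operator on l^2 with diagonal entries d_n has spectrum equal to the closure of {d_n : n ≥ 1}: every d_n is an eigenvalue (with eigenvector e_n), so {d_n} ⊂ sigma(D); the spectrum is closed, so its closure is too; and for lambda not in the closure, (D - lambda I) has bounded inverse (the diagonal entries 1/(d_n - lambda) are bounded). For our sequence d_n = 38/n^3, n = 1, 2, 3, ...:
  - {d_n} = {38/n^3 : n ≥ 1}; the only limit point is 0
  - closure = {38/n^3 : n ≥ 1} ∪ {0}
For the norm: a diagonal operator has ||D|| = sup_n |d_n|. Here d_n = 38/n^3 is positive and decreasing, so sup_n |d_n| = d_1 = 38. So ||D|| = 38.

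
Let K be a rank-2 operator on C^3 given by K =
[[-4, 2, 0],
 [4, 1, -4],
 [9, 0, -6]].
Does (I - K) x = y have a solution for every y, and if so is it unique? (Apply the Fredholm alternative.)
(I - K) is invertible (det(I - K) = 16 ≠ 0), so for every y in C^3 the equation (I - K) x = y has a unique solution.

K has rank 2 and factors as K = U V^T = u1 v1^T + u2 v2^T with u1 = (2, 1, 0), v1 = (-2, 1, 0), u2 = (0, 2, 3), v2 = (3, 0, -2) (multiplying out reproduces the displayed K). The nonzero eigenvalues of U V^T coincide with those of the 2 x 2 matrix G = V^T U = [[v1·u1, v1·u2], [v2·u1, v2·u2]] = [[-3, 2], [6, -6]], and by the Sylvester determinant identity det(I_3 - U V^T) = det(I_2 - V^T U) = det([[4, -2], [-6, 7]]) = (4)(7) - (-2)(-6) = 16. (Direct check: I - K =
[[5, -2, 0],
 [-4, 0, 4],
 [-9, 0, 7]]
has determinant 16.) The finite-dimensional Fredholm alternative says: either (I - K) is invertible, or ker(I - K) ≠ {0} and then range(I - K) = ker((I - K)^*)^⊥, with dim ker(I - K) = dim ker((I - K)^*). Since det(I - K) ≠ 0, 1 is not an eigenvalue of K and ker(I - K) = {0}, so we are in the first case: for every y there is a unique x = (I - K)^(-1) y. (Explicitly, by the Woodbury identity, (I - U V^T)^(-1) = I + U (I_2 - G)^(-1) V^T.)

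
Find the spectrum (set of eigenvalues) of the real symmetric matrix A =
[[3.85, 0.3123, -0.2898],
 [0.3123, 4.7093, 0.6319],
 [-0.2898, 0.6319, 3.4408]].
sigma(A) ≈ {3, 4, 5}

A is real symmetric, so its spectrum consists of real eigenvalues. Expanding the characteristic polynomial of the displayed matrix gives
  det(λ I - A) = p(λ) = λ^3 + (-12)λ^2 + (47)λ + (-60.0017).
Solving p(λ) = 0 yields eigenvalues ≈ 3, 4, 5. (A is shown rounded to 4 decimals, so these recover the underlying integer eigenvalues to within that precision.)
Verification: the trace of A = 12 equals the sum of eigenvalues 12, and det(A) ≈ 60.0017 matches the eigenvalue product 60.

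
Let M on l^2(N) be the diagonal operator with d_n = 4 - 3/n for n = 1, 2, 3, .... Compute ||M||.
||M|| = 4

For a diagonal operator on l^2 with entries d_n, ||M|| = sup_n |d_n|. Here d_1 = 1, d_2 = 5/2, ..., and d_n = 4 - 3/n increases monotonically toward 4. All terms lie in [1, 4), so |d_n| = d_n and the supremum is the limit 4, which is not attained by any individual d_n. Hence ||M|| = 4.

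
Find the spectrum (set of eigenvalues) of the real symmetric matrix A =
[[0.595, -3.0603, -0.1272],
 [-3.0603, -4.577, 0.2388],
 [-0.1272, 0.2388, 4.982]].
sigma(A) ≈ {-6, 2, 5}

A is real symmetric, so its spectrum consists of real eigenvalues. Expanding the characteristic polynomial of the displayed matrix gives
  det(λ I - A) = p(λ) = λ^3 + (-1)λ^2 + (-32)λ + (60).
Solving p(λ) = 0 yields eigenvalues ≈ -6, 2, 5. (A is shown rounded to 4 decimals, so these recover the underlying integer eigenvalues to within that precision.)
Verification: the trace of A = 1 equals the sum of eigenvalues 1, and det(A) ≈ -60.0001 matches the eigenvalue product -60.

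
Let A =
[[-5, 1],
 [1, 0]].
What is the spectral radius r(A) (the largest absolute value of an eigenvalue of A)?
r(A) = (5 + sqrt(29))/2 ≈ 5.1926

The eigenvalues of A are the roots of its characteristic polynomial. With M = A (coefficients from the trace and determinant):
  p(λ) = det(λ I - M) = λ^2 + 5λ - 1.
For λ^2 + 5λ - 1 the discriminant is 29. It is nonnegative but not a perfect square, so the roots are real and irrational: λ = (-5 ± sqrt(29))/2 ≈ 0.1926, -5.1926.
Thus the eigenvalues (to 4 decimals) are 0.1926 (modulus 0.1926); -5.1926 (modulus 5.1926). The spectral radius is the largest modulus: r(A) = (5 + sqrt(29))/2 ≈ 5.1926. (Cross-check: r(A) ≤ ||A||_2 ≈ 5.1926; equality holds whenever A is normal, though it can also hold for some non-normal A.)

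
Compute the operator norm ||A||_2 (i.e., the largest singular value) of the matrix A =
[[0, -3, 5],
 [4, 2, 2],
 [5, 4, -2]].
||A||_2 ≈ 8.314 (= sqrt(largest eigenvalue of A^T A))

||A||_2 = sigma_max(A) = sqrt(lambda_max(A^T A)). Form the symmetric matrix M = A^T A =
[[41, 28, -2],
 [28, 29, -19],
 [-2, -19, 33]].
Its characteristic polynomial (trace, sum of principal 2x2 minors, determinant of M give the coefficients) is
  p(λ) = det(λ I - M) = λ^3 - 103λ^2 + 2350λ - 576.
No integer candidate from the rational root theorem (±divisors of 576) is a root, so the roots are irrational. The cubic discriminant is Δ = 6659675940 > 0, so there are three distinct real roots. p(0) = -576 and p(1) = 1672 have opposite signs, so a root lies in (0, 1); Newton's method refines it to λ ≈ 0.2478. p(33) = 744 and p(34) = -440 have opposite signs, so a root lies in (33, 34); Newton's method refines it to λ ≈ 33.6288. p(69) = -300 and p(70) = 2224 have opposite signs, so a root lies in (69, 70); Newton's method refines it to λ ≈ 69.1234. Check (Vieta): the three roots sum to 103, matching tr M = 103.
So the eigenvalues of A^T A are ≈ 0.2478, 33.6288, 69.1234 (all ≥ 0, as they must be for A^T A). The largest is λ_max ≈ 69.1234, hence ||A||_2 = sqrt(λ_max) ≈ 8.314.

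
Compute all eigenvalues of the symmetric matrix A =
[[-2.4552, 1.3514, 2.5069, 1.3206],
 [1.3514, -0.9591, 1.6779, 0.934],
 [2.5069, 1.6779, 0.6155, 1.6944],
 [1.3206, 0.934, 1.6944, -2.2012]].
sigma(A) ≈ {-4, -3, -2, 4}

A is real symmetric, so its spectrum consists of real eigenvalues. Expanding the characteristic polynomial of the displayed matrix gives
  det(λ I - A) = p(λ) = λ^4 + (5)λ^3 + (-10)λ^2 + (-79.9972)λ + (-95.9958).
Solving p(λ) = 0 yields eigenvalues ≈ -4, -3, -2, 4. (A is shown rounded to 4 decimals, so these recover the underlying integer eigenvalues to within that precision.)
Verification: the trace of A = -5 equals the sum of eigenvalues -5, and det(A) ≈ -95.9958 matches the eigenvalue product -96.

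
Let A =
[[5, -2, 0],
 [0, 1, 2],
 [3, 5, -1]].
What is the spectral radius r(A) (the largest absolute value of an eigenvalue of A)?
r(A) ≈ 4.3613

The eigenvalues of A are the roots of its characteristic polynomial. With M = A (coefficients from the trace, the sum of principal 2x2 minors, and det A):
  p(λ) = det(λ I - M) = λ^3 - 5λ^2 - 11λ + 67.
No integer candidate from the rational root theorem (±divisors of 67) is a root, so the roots are irrational. The cubic discriminant is Δ = -13024 < 0, so there is one real root and a complex-conjugate pair. p(-4) = -33 and p(-3) = 28 have opposite signs, so a root lies in (-4, -3); Newton's method refines it to λ ≈ -3.5225. Dividing out (λ - (-3.5225)) leaves approximately λ^2 - 8.5225λ + 19.0206. For λ^2 - 8.5225λ + 19.0206 the discriminant is -3.4492. It is negative, so the remaining roots are the complex-conjugate pair λ ≈ 4.2613 ± 0.9286i. Their product equals the constant term, so |λ|^2 ≈ 19.0206 and |λ| ≈ 4.3613.
Thus the eigenvalues (to 4 decimals) are -3.5225 (modulus 3.5225); 4.2613 ± 0.9286i (modulus 4.3613). The spectral radius is the largest modulus: r(A) ≈ 4.3613. (Cross-check: r(A) ≤ ||A||_2 ≈ 6.1574; equality holds whenever A is normal, though it can also hold for some non-normal A.)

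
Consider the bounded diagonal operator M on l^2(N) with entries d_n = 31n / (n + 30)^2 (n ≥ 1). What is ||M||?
||M|| = 31/120 (attained at n = 30)

For M diagonal, ||M|| = sup_n |d_n|. Treat f(x) = 31x / (x + 30)^2 for real x > 0. By the quotient rule, f'(x) = 31(30 - x)/(x + 30)^3, which is positive for x < 30 and negative for x > 30. So f has a unique maximum at x = 30, and since 30 is a positive integer, the supremum over n ≥ 1 is attained at n = 30: d_30 = 31·30/(30 + 30)^2 = 31·30/3600 = 31/120. Hence ||M|| = 31/120.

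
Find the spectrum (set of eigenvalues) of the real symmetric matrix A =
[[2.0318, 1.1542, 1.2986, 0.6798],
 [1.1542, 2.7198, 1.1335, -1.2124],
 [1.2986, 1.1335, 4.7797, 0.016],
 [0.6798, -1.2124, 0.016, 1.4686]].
sigma(A) ≈ {0, 2, 3, 6}

A is real symmetric, so its spectrum consists of real eigenvalues. Expanding the characteristic polynomial of the displayed matrix gives
  det(λ I - A) = p(λ) = λ^4 + (-11)λ^3 + (36)λ^2 + (-35.9983)λ + (-0.0016).
Solving p(λ) = 0 yields eigenvalues ≈ 0, 2, 3, 6. (A is shown rounded to 4 decimals, so these recover the underlying integer eigenvalues to within that precision.)
Verification: the trace of A = 11 equals the sum of eigenvalues 11, and det(A) ≈ -0.0016 matches the eigenvalue product 0.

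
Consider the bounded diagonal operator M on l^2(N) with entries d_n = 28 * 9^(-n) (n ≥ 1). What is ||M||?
||M|| = 28/9 (attained at n = 1)

For M diagonal, ||M|| = sup_n |d_n|. The sequence d_n = 28 * 9^(-n) is positive and strictly decreasing (ratio 9^(-1) < 1), so the supremum is d_1 = 28/9. Hence ||M|| = 28/9.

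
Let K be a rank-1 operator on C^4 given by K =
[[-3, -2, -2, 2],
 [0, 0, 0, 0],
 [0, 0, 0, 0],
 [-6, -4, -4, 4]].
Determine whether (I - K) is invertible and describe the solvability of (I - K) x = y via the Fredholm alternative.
(I - K) is singular (det(I - K) = 0, i.e. 1 ∈ sigma(K)). (I - K) x = y is solvable iff y ⊥ ker((I - K)^*) = span{(-3, -2, -2, 2)}, i.e. iff -3y_1 - 2y_2 - 2y_3 + 2y_4 = 0. When solvable, the solutions are x = y + c·(1, 0, 0, 2), c arbitrary (ker(I - K) = span{(1, 0, 0, 2)}, dimension 1).

K has rank 1, so it is an outer product K = u v^T: every row of K is a multiple of one row vector. Reading off the entries, u = (1, 0, 0, 2) and v = (-3, -2, -2, 2) (row i of K equals u_i·v^T). A rank-one matrix u v^T satisfies K u = u (v·u) and kills the (3)-dimensional subspace v^⊥, so its characteristic polynomial is lambda^3 (lambda - v·u) with v·u = tr K = 1. Hence the eigenvalues of I - K are 1 (multiplicity 3) and 1 - (1) = 0, so det(I - K) = 0. (Direct check: I - K =
[[4, 2, 2, -2],
 [0, 1, 0, 0],
 [0, 0, 1, 0],
 [6, 4, 4, -3]]
has determinant 0.) So 1 is an eigenvalue of K and (I - K) is not invertible. The finite-dimensional Fredholm alternative says: either (I - K) is invertible, or ker(I - K) ≠ {0} and then range(I - K) = ker((I - K)^*)^⊥, with dim ker(I - K) = dim ker((I - K)^*). We are in the second case, so we need both kernels. Kernel of I - K: (I - K) u = u - u (v·u) = u - u = 0, so ker(I - K) = span{u} = span{(1, 0, 0, 2)} (it is exactly 1-dimensional because rank(I - K) = 3). Kernel of the adjoint: K is real, so (I - K)^* = I - K^T = I - v u^T, and (I - v u^T) v = v - v (u·v) = 0; hence ker((I - K)^*) = span{v} = span{(-3, -2, -2, 2)}. Therefore (I - K) x = y is solvable iff <y, v> = 0, i.e. iff -3y_1 - 2y_2 - 2y_3 + 2y_4 = 0. When this holds, K y = u (v·y) = 0, so (I - K) y = y and x = y is a particular solution; the full solution set is the line x = y + c·u = y + c·(1, 0, 0, 2), c ∈ C.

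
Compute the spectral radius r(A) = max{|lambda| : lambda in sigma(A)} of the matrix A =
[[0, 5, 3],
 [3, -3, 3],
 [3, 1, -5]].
r(A) ≈ 6.1554

The eigenvalues of A are the roots of its characteristic polynomial. With M = A (coefficients from the trace, the sum of principal 2x2 minors, and det A):
  p(λ) = det(λ I - M) = λ^3 + 8λ^2 - 12λ - 156.
No integer candidate from the rational root theorem (±divisors of 156) is a root, so the roots are irrational. The cubic discriminant is Δ = -51888 < 0, so there is one real root and a complex-conjugate pair. p(4) = -12 and p(5) = 109 have opposite signs, so a root lies in (4, 5); Newton's method refines it to λ ≈ 4.1172. Dividing out (λ - (4.1172)) leaves approximately λ^2 + 12.1172λ + 37.8895. For λ^2 + 12.1172λ + 37.8895 the discriminant is -4.7306. It is negative, so the remaining roots are the complex-conjugate pair λ ≈ -6.0586 ± 1.0875i. Their product equals the constant term, so |λ|^2 ≈ 37.8895 and |λ| ≈ 6.1554.
Thus the eigenvalues (to 4 decimals) are 4.1172 (modulus 4.1172); -6.0586 ± 1.0875i (modulus 6.1554). The spectral radius is the largest modulus: r(A) ≈ 6.1554. (Cross-check: r(A) ≤ ||A||_2 ≈ 6.7057; equality holds whenever A is normal, though it can also hold for some non-normal A.)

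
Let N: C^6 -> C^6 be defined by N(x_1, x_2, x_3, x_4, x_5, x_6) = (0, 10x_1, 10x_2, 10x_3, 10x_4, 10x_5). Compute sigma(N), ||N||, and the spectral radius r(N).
sigma(N) = {0}; ||N|| = 10; r(N) = 0. (N is nilpotent with N^6 = 0.)

On C^6, N is a strictly lower-triangular matrix with 10 on the subdiagonal and zeros elsewhere, so its characteristic polynomial is lambda^6 and every eigenvalue is 0: sigma(N) = {0}. For the operator norm, N e_i = 10e_{i+1} for i = 1, ..., 5 and N e_6 = 0, so the singular values of N are 10 (with multiplicity 5) and 0; hence ||N|| = 10. The spectral radius r(N) = max|lambda| = 0. Note ||N|| > r(N) — characteristic of non-normal nilpotent operators. Indeed N^6 = 0.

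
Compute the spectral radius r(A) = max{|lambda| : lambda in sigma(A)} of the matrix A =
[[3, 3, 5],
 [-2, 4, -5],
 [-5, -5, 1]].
r(A) ≈ 7.6144

The eigenvalues of A are the roots of its characteristic polynomial. With M = A (coefficients from the trace, the sum of principal 2x2 minors, and det A):
  p(λ) = det(λ I - M) = λ^3 - 8λ^2 + 25λ - 168.
No integer candidate from the rational root theorem (±divisors of 168) is a root, so the roots are irrational. The cubic discriminant is Δ = -523812 < 0, so there is one real root and a complex-conjugate pair. p(7) = -42 and p(8) = 32 have opposite signs, so a root lies in (7, 8); Newton's method refines it to λ ≈ 7.6144. Dividing out (λ - (7.6144)) leaves approximately λ^2 - 0.3856λ + 22.0636. For λ^2 - 0.3856λ + 22.0636 the discriminant is -88.1056. It is negative, so the remaining roots are the complex-conjugate pair λ ≈ 0.1928 ± 4.6932i. Their product equals the constant term, so |λ|^2 ≈ 22.0636 and |λ| ≈ 4.6972.
Thus the eigenvalues (to 4 decimals) are 7.6144 (modulus 7.6144); 0.1928 ± 4.6932i (modulus 4.6972). The spectral radius is the largest modulus: r(A) ≈ 7.6144. (Cross-check: r(A) ≤ ||A||_2 ≈ 8.5071; equality holds whenever A is normal, though it can also hold for some non-normal A.)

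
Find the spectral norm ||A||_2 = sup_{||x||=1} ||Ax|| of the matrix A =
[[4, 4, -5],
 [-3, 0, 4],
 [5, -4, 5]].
||A||_2 ≈ 9.632 (= sqrt(largest eigenvalue of A^T A))

||A||_2 = sigma_max(A) = sqrt(lambda_max(A^T A)). Form the symmetric matrix M = A^T A =
[[50, -4, -7],
 [-4, 32, -40],
 [-7, -40, 66]].
Its characteristic polynomial (trace, sum of principal 2x2 minors, determinant of M give the coefficients) is
  p(λ) = det(λ I - M) = λ^3 - 148λ^2 + 5347λ - 20736.
No integer candidate from the rational root theorem (±divisors of 20736) is a root, so the roots are irrational. The cubic discriminant is Δ = 29627993892 > 0, so there are three distinct real roots. p(4) = -1652 and p(5) = 2424 have opposite signs, so a root lies in (4, 5); Newton's method refines it to λ ≈ 4.3974. p(50) = 1614 and p(51) = -336 have opposite signs, so a root lies in (50, 51); Newton's method refines it to λ ≈ 50.8274. p(92) = -2796 and p(93) = 840 have opposite signs, so a root lies in (92, 93); Newton's method refines it to λ ≈ 92.7752. Check (Vieta): the three roots sum to 148, matching tr M = 148.
So the eigenvalues of A^T A are ≈ 4.3974, 50.8274, 92.7752 (all ≥ 0, as they must be for A^T A). The largest is λ_max ≈ 92.7752, hence ||A||_2 = sqrt(λ_max) ≈ 9.632.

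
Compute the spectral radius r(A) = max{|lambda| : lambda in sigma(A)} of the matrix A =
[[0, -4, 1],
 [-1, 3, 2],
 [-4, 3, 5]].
r(A) ≈ 7.1522

The eigenvalues of A are the roots of its characteristic polynomial. With M = A (coefficients from the trace, the sum of principal 2x2 minors, and det A):
  p(λ) = det(λ I - M) = λ^3 - 8λ^2 + 9λ - 21.
No integer candidate from the rational root theorem (±divisors of 21) is a root, so the roots are irrational. The cubic discriminant is Δ = -25431 < 0, so there is one real root and a complex-conjugate pair. p(7) = -7 and p(8) = 51 have opposite signs, so a root lies in (7, 8); Newton's method refines it to λ ≈ 7.1522. Dividing out (λ - (7.1522)) leaves approximately λ^2 - 0.8478λ + 2.9362. For λ^2 - 0.8478λ + 2.9362 the discriminant is -11.0259. It is negative, so the remaining roots are the complex-conjugate pair λ ≈ 0.4239 ± 1.6603i. Their product equals the constant term, so |λ|^2 ≈ 2.9362 and |λ| ≈ 1.7135.
Thus the eigenvalues (to 4 decimals) are 7.1522 (modulus 7.1522); 0.4239 ± 1.6603i (modulus 1.7135). The spectral radius is the largest modulus: r(A) ≈ 7.1522. (Cross-check: r(A) ≤ ||A||_2 ≈ 7.9798; equality holds whenever A is normal, though it can also hold for some non-normal A.)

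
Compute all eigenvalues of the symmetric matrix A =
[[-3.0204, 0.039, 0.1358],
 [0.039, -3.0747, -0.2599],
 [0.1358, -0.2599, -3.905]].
sigma(A) ≈ {-4, -3} (-3 with multiplicity 2)

A is real symmetric, so its spectrum consists of real eigenvalues. Expanding the characteristic polynomial of the displayed matrix gives
  det(λ I - A) = p(λ) = λ^3 + (10)λ^2 + (33)λ + (36.0011).
Solving p(λ) = 0 yields eigenvalues ≈ -4, -3, -3. (A is shown rounded to 4 decimals, so these recover the underlying integer eigenvalues to within that precision.)
Verification: the trace of A = -10 equals the sum of eigenvalues -10, and det(A) ≈ -36.0011 matches the eigenvalue product -36.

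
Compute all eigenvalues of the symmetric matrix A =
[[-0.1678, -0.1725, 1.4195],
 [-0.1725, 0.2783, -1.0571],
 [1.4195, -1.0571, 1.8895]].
sigma(A) ≈ {-1, 0, 3}

A is real symmetric, so its spectrum consists of real eigenvalues. Expanding the characteristic polynomial of the displayed matrix gives
  det(λ I - A) = p(λ) = λ^3 + (-2)λ^2 + (-3)λ + (0).
Solving p(λ) = 0 yields eigenvalues ≈ -1, 0, 3. (A is shown rounded to 4 decimals, so these recover the underlying integer eigenvalues to within that precision.)
Verification: the trace of A = 2 equals the sum of eigenvalues 2, and det(A) ≈ -0.0000 matches the eigenvalue product 0.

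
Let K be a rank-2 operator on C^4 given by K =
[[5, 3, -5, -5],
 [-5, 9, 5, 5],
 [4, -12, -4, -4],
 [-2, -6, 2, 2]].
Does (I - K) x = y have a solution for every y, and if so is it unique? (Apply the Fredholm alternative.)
(I - K) is invertible (det(I - K) = 121 ≠ 0), so for every y in C^4 the equation (I - K) x = y has a unique solution.

K has rank 2 and factors as K = U V^T = u1 v1^T + u2 v2^T with u1 = (-2, -1, 2, 2), v1 = (-1, -3, 1, 1), u2 = (-1, 2, -2, 0), v2 = (-3, 3, 3, 3) (multiplying out reproduces the displayed K). The nonzero eigenvalues of U V^T coincide with those of the 2 x 2 matrix G = V^T U = [[v1·u1, v1·u2], [v2·u1, v2·u2]] = [[9, -7], [15, 3]], and by the Sylvester determinant identity det(I_4 - U V^T) = det(I_2 - V^T U) = det([[-8, 7], [-15, -2]]) = (-8)(-2) - (7)(-15) = 121. (Direct check: I - K =
[[-4, -3, 5, 5],
 [5, -8, -5, -5],
 [-4, 12, 5, 4],
 [2, 6, -2, -1]]
has determinant 121.) The finite-dimensional Fredholm alternative says: either (I - K) is invertible, or ker(I - K) ≠ {0} and then range(I - K) = ker((I - K)^*)^⊥, with dim ker(I - K) = dim ker((I - K)^*). Since det(I - K) ≠ 0, 1 is not an eigenvalue of K and ker(I - K) = {0}, so we are in the first case: for every y there is a unique x = (I - K)^(-1) y. (Explicitly, by the Woodbury identity, (I - U V^T)^(-1) = I + U (I_2 - G)^(-1) V^T.)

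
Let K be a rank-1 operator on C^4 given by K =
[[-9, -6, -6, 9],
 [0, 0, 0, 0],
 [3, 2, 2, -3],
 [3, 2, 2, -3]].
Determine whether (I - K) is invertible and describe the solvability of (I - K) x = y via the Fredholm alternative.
(I - K) is invertible (det(I - K) = 11 ≠ 0), so for every y in C^4 the equation (I - K) x = y has a unique solution.

K has rank 1, so it is an outer product K = u v^T: every row of K is a multiple of one row vector. Reading off the entries, u = (-3, 0, 1, 1) and v = (3, 2, 2, -3) (row i of K equals u_i·v^T). A rank-one matrix u v^T satisfies K u = u (v·u) and kills the (3)-dimensional subspace v^⊥, so its characteristic polynomial is lambda^3 (lambda - v·u) with v·u = tr K = -10. Hence the eigenvalues of I - K are 1 (multiplicity 3) and 1 - (-10) = 11, so det(I - K) = 11. (Direct check: I - K =
[[10, 6, 6, -9],
 [0, 1, 0, 0],
 [-3, -2, -1, 3],
 [-3, -2, -2, 4]]
has determinant 11.) The finite-dimensional Fredholm alternative says: either (I - K) is invertible, or ker(I - K) ≠ {0} and then range(I - K) = ker((I - K)^*)^⊥, with dim ker(I - K) = dim ker((I - K)^*). Since det(I - K) ≠ 0, 1 is not an eigenvalue of K and ker(I - K) = {0}, so we are in the first case: for every y there is a unique x = (I - K)^(-1) y. Explicitly, by the Sherman–Morrison formula, (I - u v^T)^(-1) = I + u v^T/(1 - v·u), i.e. (I - K)^(-1) = I + K/(11).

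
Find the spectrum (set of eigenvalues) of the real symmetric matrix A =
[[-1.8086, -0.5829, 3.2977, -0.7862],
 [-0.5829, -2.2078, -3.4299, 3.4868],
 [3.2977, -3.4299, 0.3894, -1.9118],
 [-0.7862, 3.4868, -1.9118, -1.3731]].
sigma(A) ≈ {-6, -4, -1, 6}

A is real symmetric, so its spectrum consists of real eigenvalues. Expanding the characteristic polynomial of the displayed matrix gives
  det(λ I - A) = p(λ) = λ^4 + (5)λ^3 + (-32)λ^2 + (-180.0069)λ + (-144.0112).
Solving p(λ) = 0 yields eigenvalues ≈ -6, -4, -1, 6. (A is shown rounded to 4 decimals, so these recover the underlying integer eigenvalues to within that precision.)
Verification: the trace of A = -5 equals the sum of eigenvalues -5, and det(A) ≈ -144.0112 matches the eigenvalue product -144.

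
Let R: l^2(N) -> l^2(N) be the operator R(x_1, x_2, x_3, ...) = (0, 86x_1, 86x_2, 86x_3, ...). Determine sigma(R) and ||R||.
sigma(R) = closed disk {z in C : |z| ≤ 86}; ||R|| = 86

Note R = 86·U where U is the unit right shift (U x)_k = x_{k-1} (with x_0 := 0); so ||R|| = 86||U|| and sigma(R) = 86·sigma(U). ||R x||^2 = sum_{k≥1} |86x_k|^2 = 7396||x||^2, so ||R|| = 86 and sigma(R) ⊂ {|z| ≤ 86}. For any |lambda| < 86, the equation (R - lambda I) x = 0 forces x_1 = 0, then 86x_k = lambda x_{k+1} ⇒ x = 0, so R has no eigenvalues. But (R - lambda I) is not surjective for |lambda| < 86: solving (R - lambda I) x = e_1 would require x_n proportional to (lambda/86)^(-n), which is not in l^2. So every |lambda| < 86 lies in the residual spectrum. The boundary |lambda| = 86 is in the approximate point spectrum (the spectrum is closed). Hence sigma(R) is the closed disk of radius 86.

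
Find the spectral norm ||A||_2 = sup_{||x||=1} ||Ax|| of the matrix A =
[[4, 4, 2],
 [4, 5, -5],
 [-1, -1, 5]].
||A||_2 ≈ 9.6964 (= sqrt(largest eigenvalue of A^T A))

||A||_2 = sigma_max(A) = sqrt(lambda_max(A^T A)). Form the symmetric matrix M = A^T A =
[[33, 37, -17],
 [37, 42, -22],
 [-17, -22, 54]].
Its characteristic polynomial (trace, sum of principal 2x2 minors, determinant of M give the coefficients) is
  p(λ) = det(λ I - M) = λ^3 - 129λ^2 + 3294λ - 484.
No integer candidate from the rational root theorem (±divisors of 484) is a root, so the roots are irrational. The cubic discriminant is Δ = 37136401236 > 0, so there are three distinct real roots. p(0) = -484 and p(1) = 2682 have opposite signs, so a root lies in (0, 1); Newton's method refines it to λ ≈ 0.1478. p(34) = 1692 and p(35) = -344 have opposite signs, so a root lies in (34, 35); Newton's method refines it to λ ≈ 34.8328. p(94) = -108 and p(95) = 5596 have opposite signs, so a root lies in (94, 95); Newton's method refines it to λ ≈ 94.0194. Check (Vieta): the three roots sum to 129, matching tr M = 129.
So the eigenvalues of A^T A are ≈ 0.1478, 34.8328, 94.0194 (all ≥ 0, as they must be for A^T A). The largest is λ_max ≈ 94.0194, hence ||A||_2 = sqrt(λ_max) ≈ 9.6964.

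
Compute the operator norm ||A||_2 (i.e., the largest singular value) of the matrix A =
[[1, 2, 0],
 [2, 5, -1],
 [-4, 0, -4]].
||A||_2 ≈ 6.2333 (= sqrt(largest eigenvalue of A^T A))

||A||_2 = sigma_max(A) = sqrt(lambda_max(A^T A)). Form the symmetric matrix M = A^T A =
[[21, 12, 14],
 [12, 29, -5],
 [14, -5, 17]].
Its characteristic polynomial (trace, sum of principal 2x2 minors, determinant of M give the coefficients) is
  p(λ) = det(λ I - M) = λ^3 - 67λ^2 + 1094λ - 16.
No integer candidate from the rational root theorem (±divisors of 16) is a root, so the roots are irrational. The cubic discriminant is Δ = 137096548 > 0, so there are three distinct real roots. p(0) = -16 and p(1) = 1012 have opposite signs, so a root lies in (0, 1); Newton's method refines it to λ ≈ 0.0146. p(28) = 40 and p(29) = -248 have opposite signs, so a root lies in (28, 29); Newton's method refines it to λ ≈ 28.1317. p(38) = -320 and p(39) = 62 have opposite signs, so a root lies in (38, 39); Newton's method refines it to λ ≈ 38.8537. Check (Vieta): the three roots sum to 67, matching tr M = 67.
So the eigenvalues of A^T A are ≈ 0.0146, 28.1317, 38.8537 (all ≥ 0, as they must be for A^T A). The largest is λ_max ≈ 38.8537, hence ||A||_2 = sqrt(λ_max) ≈ 6.2333.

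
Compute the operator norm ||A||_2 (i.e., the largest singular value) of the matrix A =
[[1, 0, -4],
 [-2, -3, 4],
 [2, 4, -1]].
||A||_2 ≈ 7.3542 (= sqrt(largest eigenvalue of A^T A))

||A||_2 = sigma_max(A) = sqrt(lambda_max(A^T A)). Form the symmetric matrix M = A^T A =
[[9, 14, -14],
 [14, 25, -16],
 [-14, -16, 33]].
Its characteristic polynomial (trace, sum of principal 2x2 minors, determinant of M give the coefficients) is
  p(λ) = det(λ I - M) = λ^3 - 67λ^2 + 699λ - 25.
No integer candidate from the rational root theorem (±divisors of 25) is a root, so the roots are irrational. The cubic discriminant is Δ = 818183168 > 0, so there are three distinct real roots. p(0) = -25 and p(1) = 608 have opposite signs, so a root lies in (0, 1); Newton's method refines it to λ ≈ 0.0359. p(12) = 443 and p(13) = -64 have opposite signs, so a root lies in (12, 13); Newton's method refines it to λ ≈ 12.8798. p(54) = -187 and p(55) = 2120 have opposite signs, so a root lies in (54, 55); Newton's method refines it to λ ≈ 54.0843. Check (Vieta): the three roots sum to 67, matching tr M = 67.
So the eigenvalues of A^T A are ≈ 0.0359, 12.8798, 54.0843 (all ≥ 0, as they must be for A^T A). The largest is λ_max ≈ 54.0843, hence ||A||_2 = sqrt(λ_max) ≈ 7.3542.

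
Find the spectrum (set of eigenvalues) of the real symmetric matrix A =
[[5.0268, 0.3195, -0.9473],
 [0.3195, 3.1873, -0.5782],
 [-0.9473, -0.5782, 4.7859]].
sigma(A) ≈ {3, 4, 6}

A is real symmetric, so its spectrum consists of real eigenvalues. Expanding the characteristic polynomial of the displayed matrix gives
  det(λ I - A) = p(λ) = λ^3 + (-13)λ^2 + (54)λ + (-72).
Solving p(λ) = 0 yields eigenvalues ≈ 3, 4, 6. (A is shown rounded to 4 decimals, so these recover the underlying integer eigenvalues to within that precision.)
Verification: the trace of A = 13 equals the sum of eigenvalues 13, and det(A) ≈ 72.0000 matches the eigenvalue product 72.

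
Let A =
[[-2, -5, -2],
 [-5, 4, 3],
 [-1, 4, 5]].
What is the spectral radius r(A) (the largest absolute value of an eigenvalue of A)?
r(A) = (5 + sqrt(213))/2 ≈ 9.7973

The eigenvalues of A are the roots of its characteristic polynomial. With M = A (coefficients from the trace, the sum of principal 2x2 minors, and det A):
  p(λ) = det(λ I - M) = λ^3 - 7λ^2 - 37λ + 94.
By the rational root theorem any rational root is an integer divisor of 94. Testing λ = 2: p(2) = 8 - 28 - 74 + 94 = 0, so λ = 2 is a root. Dividing out (λ - 2) leaves p(λ) = (λ - 2)(λ^2 - 5λ - 47). For λ^2 - 5λ - 47 the discriminant is 213. It is nonnegative but not a perfect square, so the roots are real and irrational: λ = (5 ± sqrt(213))/2 ≈ 9.7973, -4.7973.
Thus the eigenvalues (to 4 decimals) are 9.7973 (modulus 9.7973); -4.7973 (modulus 4.7973); 2 (modulus 2). The spectral radius is the largest modulus: r(A) = (5 + sqrt(213))/2 ≈ 9.7973. (Cross-check: r(A) ≤ ||A||_2 ≈ 9.854; equality holds whenever A is normal, though it can also hold for some non-normal A.)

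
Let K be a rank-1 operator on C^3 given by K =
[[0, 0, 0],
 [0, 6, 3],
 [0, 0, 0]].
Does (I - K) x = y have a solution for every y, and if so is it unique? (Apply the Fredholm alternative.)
(I - K) is invertible (det(I - K) = -5 ≠ 0), so for every y in C^3 the equation (I - K) x = y has a unique solution.

K has rank 1, so it is an outer product K = u v^T: every row of K is a multiple of one row vector. Reading off the entries, u = (0, -3, 0) and v = (0, -2, -1) (row i of K equals u_i·v^T). A rank-one matrix u v^T satisfies K u = u (v·u) and kills the (2)-dimensional subspace v^⊥, so its characteristic polynomial is lambda^2 (lambda - v·u) with v·u = tr K = 6. Hence the eigenvalues of I - K are 1 (multiplicity 2) and 1 - (6) = -5, so det(I - K) = -5. (Direct check: I - K =
[[1, 0, 0],
 [0, -5, -3],
 [0, 0, 1]]
has determinant -5.) The finite-dimensional Fredholm alternative says: either (I - K) is invertible, or ker(I - K) ≠ {0} and then range(I - K) = ker((I - K)^*)^⊥, with dim ker(I - K) = dim ker((I - K)^*). Since det(I - K) ≠ 0, 1 is not an eigenvalue of K and ker(I - K) = {0}, so we are in the first case: for every y there is a unique x = (I - K)^(-1) y. Explicitly, by the Sherman–Morrison formula, (I - u v^T)^(-1) = I + u v^T/(1 - v·u), i.e. (I - K)^(-1) = I + K/(-5).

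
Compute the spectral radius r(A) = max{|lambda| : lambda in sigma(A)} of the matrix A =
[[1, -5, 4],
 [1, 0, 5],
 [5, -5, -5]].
r(A) ≈ 6.5848

The eigenvalues of A are the roots of its characteristic polynomial. With M = A (coefficients from the trace, the sum of principal 2x2 minors, and det A):
  p(λ) = det(λ I - M) = λ^3 + 4λ^2 + 5λ + 145.
No integer candidate from the rational root theorem (±divisors of 145) is a root, so the roots are irrational. The cubic discriminant is Δ = -552695 < 0, so there is one real root and a complex-conjugate pair. p(-7) = -37 and p(-6) = 43 have opposite signs, so a root lies in (-7, -6); Newton's method refines it to λ ≈ -6.5848. Dividing out (λ - (-6.5848)) leaves approximately λ^2 - 2.5848λ + 22.0204. For λ^2 - 2.5848λ + 22.0204 the discriminant is -81.4004. It is negative, so the remaining roots are the complex-conjugate pair λ ≈ 1.2924 ± 4.5111i. Their product equals the constant term, so |λ|^2 ≈ 22.0204 and |λ| ≈ 4.6926.
Thus the eigenvalues (to 4 decimals) are -6.5848 (modulus 6.5848); 1.2924 ± 4.5111i (modulus 4.6926). The spectral radius is the largest modulus: r(A) ≈ 6.5848. (Cross-check: r(A) ≤ ||A||_2 ≈ 9.0721; equality holds whenever A is normal, though it can also hold for some non-normal A.)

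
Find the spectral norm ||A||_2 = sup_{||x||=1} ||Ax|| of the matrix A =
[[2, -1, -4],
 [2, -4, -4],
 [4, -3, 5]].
||A||_2 ≈ 7.6028 (= sqrt(largest eigenvalue of A^T A))

||A||_2 = sigma_max(A) = sqrt(lambda_max(A^T A)). Form the symmetric matrix M = A^T A =
[[24, -22, 4],
 [-22, 26, 5],
 [4, 5, 57]].
Its characteristic polynomial (trace, sum of principal 2x2 minors, determinant of M give the coefficients) is
  p(λ) = det(λ I - M) = λ^3 - 107λ^2 + 2949λ - 6084.
No integer candidate from the rational root theorem (±divisors of 6084) is a root, so the roots are irrational. The cubic discriminant is Δ = 725971509 > 0, so there are three distinct real roots. p(2) = -606 and p(3) = 1827 have opposite signs, so a root lies in (2, 3); Newton's method refines it to λ ≈ 2.2416. p(46) = 494 and p(47) = -21 have opposite signs, so a root lies in (46, 47); Newton's method refines it to λ ≈ 46.9566. p(57) = -441 and p(58) = 122 have opposite signs, so a root lies in (57, 58); Newton's method refines it to λ ≈ 57.8019. Check (Vieta): the three roots sum to 107, matching tr M = 107.
So the eigenvalues of A^T A are ≈ 2.2416, 46.9566, 57.8019 (all ≥ 0, as they must be for A^T A). The largest is λ_max ≈ 57.8019, hence ||A||_2 = sqrt(λ_max) ≈ 7.6028.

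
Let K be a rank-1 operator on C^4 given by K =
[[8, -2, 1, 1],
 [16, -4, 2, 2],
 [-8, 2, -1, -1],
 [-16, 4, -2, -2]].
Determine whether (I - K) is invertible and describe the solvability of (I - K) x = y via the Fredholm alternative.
(I - K) is singular (det(I - K) = 0, i.e. 1 ∈ sigma(K)). (I - K) x = y is solvable iff y ⊥ ker((I - K)^*) = span{(8, -2, 1, 1)}, i.e. iff 8y_1 - 2y_2 + y_3 + y_4 = 0. When solvable, the solutions are x = y + c·(1, 2, -1, -2), c arbitrary (ker(I - K) = span{(1, 2, -1, -2)}, dimension 1).

K has rank 1, so it is an outer product K = u v^T: every row of K is a multiple of one row vector. Reading off the entries, u = (1, 2, -1, -2) and v = (8, -2, 1, 1) (row i of K equals u_i·v^T). A rank-one matrix u v^T satisfies K u = u (v·u) and kills the (3)-dimensional subspace v^⊥, so its characteristic polynomial is lambda^3 (lambda - v·u) with v·u = tr K = 1. Hence the eigenvalues of I - K are 1 (multiplicity 3) and 1 - (1) = 0, so det(I - K) = 0. (Direct check: I - K =
[[-7, 2, -1, -1],
 [-16, 5, -2, -2],
 [8, -2, 2, 1],
 [16, -4, 2, 3]]
has determinant 0.) So 1 is an eigenvalue of K and (I - K) is not invertible. The finite-dimensional Fredholm alternative says: either (I - K) is invertible, or ker(I - K) ≠ {0} and then range(I - K) = ker((I - K)^*)^⊥, with dim ker(I - K) = dim ker((I - K)^*). We are in the second case, so we need both kernels. Kernel of I - K: (I - K) u = u - u (v·u) = u - u = 0, so ker(I - K) = span{u} = span{(1, 2, -1, -2)} (it is exactly 1-dimensional because rank(I - K) = 3). Kernel of the adjoint: K is real, so (I - K)^* = I - K^T = I - v u^T, and (I - v u^T) v = v - v (u·v) = 0; hence ker((I - K)^*) = span{v} = span{(8, -2, 1, 1)}. Therefore (I - K) x = y is solvable iff <y, v> = 0, i.e. iff 8y_1 - 2y_2 + y_3 + y_4 = 0. When this holds, K y = u (v·y) = 0, so (I - K) y = y and x = y is a particular solution; the full solution set is the line x = y + c·u = y + c·(1, 2, -1, -2), c ∈ C.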